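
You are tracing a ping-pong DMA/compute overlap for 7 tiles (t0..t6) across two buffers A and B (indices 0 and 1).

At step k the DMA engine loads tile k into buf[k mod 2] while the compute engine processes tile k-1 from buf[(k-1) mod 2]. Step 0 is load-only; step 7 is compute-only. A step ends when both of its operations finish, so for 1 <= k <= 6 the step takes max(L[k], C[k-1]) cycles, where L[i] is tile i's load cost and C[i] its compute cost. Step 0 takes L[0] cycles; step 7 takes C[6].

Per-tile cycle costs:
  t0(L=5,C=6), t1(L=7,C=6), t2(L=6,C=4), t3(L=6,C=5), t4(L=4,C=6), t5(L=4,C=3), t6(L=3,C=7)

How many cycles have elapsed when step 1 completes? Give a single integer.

  0. 5=5c; end=5; A:t0 B:-
  1. max(7,6)=7c; end=12; A:t0 B:t1
  2. max(6,6)=6c; end=18; A:t2 B:t1
  3. max(6,4)=6c; end=24; A:t2 B:t3
  4. max(4,5)=5c; end=29; A:t4 B:t3
  5. max(4,6)=6c; end=35; A:t4 B:t5
  6. max(3,3)=3c; end=38; A:t6 B:t5
  7. 7=7c; end=45; A:t6 B:t5

end_cycle[1] = 12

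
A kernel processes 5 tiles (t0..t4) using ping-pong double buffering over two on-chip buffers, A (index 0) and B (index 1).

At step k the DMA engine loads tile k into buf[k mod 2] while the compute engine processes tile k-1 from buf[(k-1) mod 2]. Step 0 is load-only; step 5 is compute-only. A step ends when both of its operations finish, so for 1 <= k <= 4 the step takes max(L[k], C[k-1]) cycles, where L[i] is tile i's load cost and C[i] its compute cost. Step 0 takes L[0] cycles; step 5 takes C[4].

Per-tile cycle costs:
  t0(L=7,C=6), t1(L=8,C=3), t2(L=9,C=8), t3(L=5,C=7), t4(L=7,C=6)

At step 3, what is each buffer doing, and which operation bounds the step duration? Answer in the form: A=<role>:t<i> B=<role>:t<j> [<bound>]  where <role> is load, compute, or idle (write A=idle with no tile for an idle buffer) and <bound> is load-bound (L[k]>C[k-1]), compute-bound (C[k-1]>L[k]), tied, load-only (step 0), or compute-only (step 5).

step 3: A=compute:t2 B=load:t3 [compute-bound]

step 0: L[0]=7 → dur=7, Σ=7 | A=load:t0 B=idle [load-only]
step 1: L[1]=8 C[0]=6 → dur=8, Σ=15 | A=compute:t0 B=load:t1 [load-bound]
step 2: L[2]=9 C[1]=3 → dur=9, Σ=24 | A=load:t2 B=compute:t1 [load-bound]
step 3: L[3]=5 C[2]=8 → dur=8, Σ=32 | A=compute:t2 B=load:t3 [compute-bound]
step 4: L[4]=7 C[3]=7 → dur=7, Σ=39 | A=load:t4 B=compute:t3 [tied]
step 5: C[4]=6 → dur=6, Σ=45 | A=compute:t4 B=idle [compute-only]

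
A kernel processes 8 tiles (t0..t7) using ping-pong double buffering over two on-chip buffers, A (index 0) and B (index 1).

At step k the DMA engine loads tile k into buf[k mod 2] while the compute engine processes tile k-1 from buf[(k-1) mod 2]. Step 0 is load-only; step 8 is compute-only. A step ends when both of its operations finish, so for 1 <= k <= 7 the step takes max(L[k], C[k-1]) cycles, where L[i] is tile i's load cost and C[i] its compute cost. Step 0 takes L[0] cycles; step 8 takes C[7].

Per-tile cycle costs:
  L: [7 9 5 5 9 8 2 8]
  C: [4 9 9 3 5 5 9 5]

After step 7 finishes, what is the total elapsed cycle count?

end_cycle[7] = 65

step 0: L[0]=7 → dur=7, Σ=7 | A=load:t0 B=idle [load-only]
step 1: L[1]=9 C[0]=4 → dur=9, Σ=16 | A=compute:t0 B=load:t1 [load-bound]
step 2: L[2]=5 C[1]=9 → dur=9, Σ=25 | A=load:t2 B=compute:t1 [compute-bound]
step 3: L[3]=5 C[2]=9 → dur=9, Σ=34 | A=compute:t2 B=load:t3 [compute-bound]
step 4: L[4]=9 C[3]=3 → dur=9, Σ=43 | A=load:t4 B=compute:t3 [load-bound]
step 5: L[5]=8 C[4]=5 → dur=8, Σ=51 | A=compute:t4 B=load:t5 [load-bound]
step 6: L[6]=2 C[5]=5 → dur=5, Σ=56 | A=load:t6 B=compute:t5 [compute-bound]
step 7: L[7]=8 C[6]=9 → dur=9, Σ=65 | A=compute:t6 B=load:t7 [compute-bound]
step 8: C[7]=5 → dur=5, Σ=70 | A=idle B=compute:t7 [compute-only]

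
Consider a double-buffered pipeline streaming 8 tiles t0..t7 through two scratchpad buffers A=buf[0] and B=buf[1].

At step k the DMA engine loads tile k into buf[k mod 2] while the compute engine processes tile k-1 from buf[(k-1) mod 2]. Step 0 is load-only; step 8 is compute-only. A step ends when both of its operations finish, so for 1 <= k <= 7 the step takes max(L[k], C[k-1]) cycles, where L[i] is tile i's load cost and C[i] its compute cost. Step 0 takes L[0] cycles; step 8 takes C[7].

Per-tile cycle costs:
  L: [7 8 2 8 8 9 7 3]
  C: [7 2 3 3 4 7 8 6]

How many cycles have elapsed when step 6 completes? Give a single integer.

end_cycle[6] = 49

step 0: L[0]=7 → dur=7, Σ=7 | A=load:t0 B=idle [load-only]
step 1: L[1]=8 C[0]=7 → dur=8, Σ=15 | A=compute:t0 B=load:t1 [load-bound]
step 2: L[2]=2 C[1]=2 → dur=2, Σ=17 | A=load:t2 B=compute:t1 [tied]
step 3: L[3]=8 C[2]=3 → dur=8, Σ=25 | A=compute:t2 B=load:t3 [load-bound]
step 4: L[4]=8 C[3]=3 → dur=8, Σ=33 | A=load:t4 B=compute:t3 [load-bound]
step 5: L[5]=9 C[4]=4 → dur=9, Σ=42 | A=compute:t4 B=load:t5 [load-bound]
step 6: L[6]=7 C[5]=7 → dur=7, Σ=49 | A=load:t6 B=compute:t5 [tied]
step 7: L[7]=3 C[6]=8 → dur=8, Σ=57 | A=compute:t6 B=load:t7 [compute-bound]
step 8: C[7]=6 → dur=6, Σ=63 | A=idle B=compute:t7 [compute-only]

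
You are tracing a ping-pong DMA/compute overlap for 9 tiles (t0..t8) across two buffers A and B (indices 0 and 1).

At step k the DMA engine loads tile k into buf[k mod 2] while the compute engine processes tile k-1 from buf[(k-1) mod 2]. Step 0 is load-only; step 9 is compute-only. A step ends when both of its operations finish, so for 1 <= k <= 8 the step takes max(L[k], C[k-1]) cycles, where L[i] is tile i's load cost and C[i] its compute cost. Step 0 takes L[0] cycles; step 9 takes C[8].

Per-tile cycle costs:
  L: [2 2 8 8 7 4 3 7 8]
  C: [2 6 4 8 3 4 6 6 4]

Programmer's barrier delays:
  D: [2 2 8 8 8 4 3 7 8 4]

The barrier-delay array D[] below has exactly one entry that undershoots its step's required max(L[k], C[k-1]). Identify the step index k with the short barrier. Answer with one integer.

hazard at step 6

[0] required=L[0]=2=2 vs D=2 ok
[1] required=max(L[1]=2,C[0]=2)=2 vs D=2 ok
[2] required=max(L[2]=8,C[1]=6)=8 vs D=8 ok
[3] required=max(L[3]=8,C[2]=4)=8 vs D=8 ok
[4] required=max(L[4]=7,C[3]=8)=8 vs D=8 ok
[5] required=max(L[5]=4,C[4]=3)=4 vs D=4 ok
[6] required=max(L[6]=3,C[5]=4)=4 vs D=3 SHORT
[7] required=max(L[7]=7,C[6]=6)=7 vs D=7 ok
[8] required=max(L[8]=8,C[7]=6)=8 vs D=8 ok
[9] required=C[8]=4=4 vs D=4 ok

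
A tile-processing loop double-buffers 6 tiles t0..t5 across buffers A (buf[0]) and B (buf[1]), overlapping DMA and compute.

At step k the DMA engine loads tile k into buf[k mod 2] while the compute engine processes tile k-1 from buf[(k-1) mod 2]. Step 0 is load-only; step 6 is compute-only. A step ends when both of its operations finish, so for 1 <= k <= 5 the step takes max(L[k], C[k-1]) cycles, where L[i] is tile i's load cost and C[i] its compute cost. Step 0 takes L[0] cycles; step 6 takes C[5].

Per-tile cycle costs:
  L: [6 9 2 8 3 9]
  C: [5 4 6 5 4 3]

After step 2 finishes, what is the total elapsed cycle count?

[0] DMA t0→A (6c) ∥ CU idle ⇒ 6c, clock 6
[1] DMA t1→B (9c) ∥ CU A:t0 (5c) ⇒ 9c, clock 15
[2] DMA t2→A (2c) ∥ CU B:t1 (4c) ⇒ 4c, clock 19
[3] DMA t3→B (8c) ∥ CU A:t2 (6c) ⇒ 8c, clock 27
[4] DMA t4→A (3c) ∥ CU B:t3 (5c) ⇒ 5c, clock 32
[5] DMA t5→B (9c) ∥ CU A:t4 (4c) ⇒ 9c, clock 41
[6] DMA idle ∥ CU B:t5 (3c) ⇒ 3c, clock 44

end_cycle[2] = 19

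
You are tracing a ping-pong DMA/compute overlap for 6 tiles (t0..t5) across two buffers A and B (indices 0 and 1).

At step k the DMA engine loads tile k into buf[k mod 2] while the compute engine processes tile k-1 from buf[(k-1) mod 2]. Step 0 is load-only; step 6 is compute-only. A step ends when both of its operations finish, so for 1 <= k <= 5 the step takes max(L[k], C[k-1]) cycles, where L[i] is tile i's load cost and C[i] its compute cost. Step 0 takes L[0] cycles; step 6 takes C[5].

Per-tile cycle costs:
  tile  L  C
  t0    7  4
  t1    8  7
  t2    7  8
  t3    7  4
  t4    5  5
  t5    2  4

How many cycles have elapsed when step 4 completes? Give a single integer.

end_cycle[4] = 35

  0. 7=7c; end=7; A:t0 B:-
  1. max(8,4)=8c; end=15; A:t0 B:t1
  2. max(7,7)=7c; end=22; A:t2 B:t1
  3. max(7,8)=8c; end=30; A:t2 B:t3
  4. max(5,4)=5c; end=35; A:t4 B:t3
  5. max(2,5)=5c; end=40; A:t4 B:t5
  6. 4=4c; end=44; A:t4 B:t5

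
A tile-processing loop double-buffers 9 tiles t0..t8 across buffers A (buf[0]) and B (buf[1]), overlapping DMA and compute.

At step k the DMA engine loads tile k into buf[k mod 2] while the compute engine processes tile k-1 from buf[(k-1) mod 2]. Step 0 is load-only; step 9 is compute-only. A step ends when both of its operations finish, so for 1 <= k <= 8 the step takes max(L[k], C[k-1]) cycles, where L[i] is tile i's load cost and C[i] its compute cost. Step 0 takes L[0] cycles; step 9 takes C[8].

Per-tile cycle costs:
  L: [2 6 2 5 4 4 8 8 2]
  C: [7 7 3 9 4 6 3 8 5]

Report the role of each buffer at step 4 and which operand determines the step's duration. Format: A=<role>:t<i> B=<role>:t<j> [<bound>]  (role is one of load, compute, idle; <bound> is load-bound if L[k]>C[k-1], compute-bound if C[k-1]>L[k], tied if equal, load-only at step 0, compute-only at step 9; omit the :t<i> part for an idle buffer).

  0. 2=2c; end=2; A:t0 B:-
  1. max(6,7)=7c; end=9; A:t0 B:t1
  2. max(2,7)=7c; end=16; A:t2 B:t1
  3. max(5,3)=5c; end=21; A:t2 B:t3
  4. max(4,9)=9c; end=30; A:t4 B:t3
  5. max(4,4)=4c; end=34; A:t4 B:t5
  6. max(8,6)=8c; end=42; A:t6 B:t5
  7. max(8,3)=8c; end=50; A:t6 B:t7
  8. max(2,8)=8c; end=58; A:t8 B:t7
  9. 5=5c; end=63; A:t8 B:t7

step 4: A=load:t4 B=compute:t3 [compute-bound]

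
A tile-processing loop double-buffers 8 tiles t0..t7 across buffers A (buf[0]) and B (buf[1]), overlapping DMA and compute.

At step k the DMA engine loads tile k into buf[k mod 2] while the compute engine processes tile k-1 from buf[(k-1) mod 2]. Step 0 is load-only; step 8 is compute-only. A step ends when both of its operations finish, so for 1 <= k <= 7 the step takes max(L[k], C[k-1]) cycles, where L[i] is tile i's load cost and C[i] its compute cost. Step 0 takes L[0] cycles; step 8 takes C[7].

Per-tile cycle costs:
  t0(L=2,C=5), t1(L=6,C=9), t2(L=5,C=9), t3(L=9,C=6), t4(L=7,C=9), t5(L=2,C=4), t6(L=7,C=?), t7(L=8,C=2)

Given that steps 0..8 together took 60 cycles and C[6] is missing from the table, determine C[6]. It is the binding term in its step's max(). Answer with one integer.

step 0 → dur = L[0]=2 = 2
step 1 → dur = max(L[1]=6, C[0]=5) = 6
step 2 → dur = max(L[2]=5, C[1]=9) = 9
step 3 → dur = max(L[3]=9, C[2]=9) = 9
step 4 → dur = max(L[4]=7, C[3]=6) = 7
step 5 → dur = max(L[5]=2, C[4]=9) = 9
step 6 → dur = max(L[6]=7, C[5]=4) = 7
step 7 → dur = max(L[7]=8, C[6]=?) = C[6]  (unknown; binding)
step 8 → dur = C[7]=2 = 2
sum of known step durations = 51
dur[7] = total - known = 60 - 51 = 9
C[6] is the binding max in step 7, so C[6] = dur[7] = 9

C[6] = 9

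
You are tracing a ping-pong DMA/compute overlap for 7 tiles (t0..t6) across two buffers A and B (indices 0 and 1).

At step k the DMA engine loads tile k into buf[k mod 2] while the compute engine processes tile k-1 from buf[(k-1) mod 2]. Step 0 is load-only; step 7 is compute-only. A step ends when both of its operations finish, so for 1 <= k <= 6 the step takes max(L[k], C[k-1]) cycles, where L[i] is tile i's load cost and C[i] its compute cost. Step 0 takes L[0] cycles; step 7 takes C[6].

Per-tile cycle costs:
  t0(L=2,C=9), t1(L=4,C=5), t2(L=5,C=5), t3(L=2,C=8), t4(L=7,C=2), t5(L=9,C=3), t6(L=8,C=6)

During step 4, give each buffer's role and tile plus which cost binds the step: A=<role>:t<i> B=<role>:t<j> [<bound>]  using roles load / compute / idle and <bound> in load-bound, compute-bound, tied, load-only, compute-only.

[0] DMA t0→A (2c) ∥ CU idle ⇒ 2c, clock 2
[1] DMA t1→B (4c) ∥ CU A:t0 (9c) ⇒ 9c, clock 11
[2] DMA t2→A (5c) ∥ CU B:t1 (5c) ⇒ 5c, clock 16
[3] DMA t3→B (2c) ∥ CU A:t2 (5c) ⇒ 5c, clock 21
[4] DMA t4→A (7c) ∥ CU B:t3 (8c) ⇒ 8c, clock 29
[5] DMA t5→B (9c) ∥ CU A:t4 (2c) ⇒ 9c, clock 38
[6] DMA t6→A (8c) ∥ CU B:t5 (3c) ⇒ 8c, clock 46
[7] DMA idle ∥ CU A:t6 (6c) ⇒ 6c, clock 52

step 4: A=load:t4 B=compute:t3 [compute-bound]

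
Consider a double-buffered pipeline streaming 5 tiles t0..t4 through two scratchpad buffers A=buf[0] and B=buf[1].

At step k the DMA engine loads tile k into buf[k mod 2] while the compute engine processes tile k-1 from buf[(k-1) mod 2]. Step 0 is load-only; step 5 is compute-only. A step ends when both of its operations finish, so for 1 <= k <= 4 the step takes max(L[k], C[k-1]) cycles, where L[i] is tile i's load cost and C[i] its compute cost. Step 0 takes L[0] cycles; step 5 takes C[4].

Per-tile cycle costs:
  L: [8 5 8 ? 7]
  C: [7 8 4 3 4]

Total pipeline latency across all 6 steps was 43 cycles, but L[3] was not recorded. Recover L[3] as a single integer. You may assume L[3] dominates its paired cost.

L[3] = 9

step 0 → dur = L[0]=8 = 8
step 1 → dur = max(L[1]=5, C[0]=7) = 7
step 2 → dur = max(L[2]=8, C[1]=8) = 8
step 3 → dur = max(L[3]=?, C[2]=4) = L[3]  (unknown; binding)
step 4 → dur = max(L[4]=7, C[3]=3) = 7
step 5 → dur = C[4]=4 = 4
sum of known step durations = 34
dur[3] = total - known = 43 - 34 = 9
L[3] is the binding max in step 3, so L[3] = dur[3] = 9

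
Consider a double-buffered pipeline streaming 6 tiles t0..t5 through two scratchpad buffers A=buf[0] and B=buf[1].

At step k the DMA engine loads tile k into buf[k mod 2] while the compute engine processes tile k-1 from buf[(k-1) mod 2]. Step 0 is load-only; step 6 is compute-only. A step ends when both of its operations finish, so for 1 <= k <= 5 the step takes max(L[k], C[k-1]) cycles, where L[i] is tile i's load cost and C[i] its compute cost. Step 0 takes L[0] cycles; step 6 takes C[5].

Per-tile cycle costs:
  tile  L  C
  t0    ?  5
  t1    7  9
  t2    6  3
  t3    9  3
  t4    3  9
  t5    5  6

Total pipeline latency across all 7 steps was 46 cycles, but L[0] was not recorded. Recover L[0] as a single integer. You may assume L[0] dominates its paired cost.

L[0] = 3

step 0 → dur = L[0]=? = L[0]  (unknown; binding)
step 1 → dur = max(L[1]=7, C[0]=5) = 7
step 2 → dur = max(L[2]=6, C[1]=9) = 9
step 3 → dur = max(L[3]=9, C[2]=3) = 9
step 4 → dur = max(L[4]=3, C[3]=3) = 3
step 5 → dur = max(L[5]=5, C[4]=9) = 9
step 6 → dur = C[5]=6 = 6
sum of known step durations = 43
dur[0] = total - known = 46 - 43 = 3
L[0] is the binding max in step 0, so L[0] = dur[0] = 3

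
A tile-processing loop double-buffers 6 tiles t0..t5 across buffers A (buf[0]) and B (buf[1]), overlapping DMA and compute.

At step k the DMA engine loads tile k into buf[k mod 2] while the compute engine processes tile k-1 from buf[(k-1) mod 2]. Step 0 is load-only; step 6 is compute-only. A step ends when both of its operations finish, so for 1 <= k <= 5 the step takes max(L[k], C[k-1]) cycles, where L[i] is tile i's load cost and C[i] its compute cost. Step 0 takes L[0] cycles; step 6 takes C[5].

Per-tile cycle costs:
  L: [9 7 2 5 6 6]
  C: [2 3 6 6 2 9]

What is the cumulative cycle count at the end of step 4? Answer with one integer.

[0] DMA t0→A (9c) ∥ CU idle ⇒ 9c, clock 9
[1] DMA t1→B (7c) ∥ CU A:t0 (2c) ⇒ 7c, clock 16
[2] DMA t2→A (2c) ∥ CU B:t1 (3c) ⇒ 3c, clock 19
[3] DMA t3→B (5c) ∥ CU A:t2 (6c) ⇒ 6c, clock 25
[4] DMA t4→A (6c) ∥ CU B:t3 (6c) ⇒ 6c, clock 31
[5] DMA t5→B (6c) ∥ CU A:t4 (2c) ⇒ 6c, clock 37
[6] DMA idle ∥ CU B:t5 (9c) ⇒ 9c, clock 46

end_cycle[4] = 31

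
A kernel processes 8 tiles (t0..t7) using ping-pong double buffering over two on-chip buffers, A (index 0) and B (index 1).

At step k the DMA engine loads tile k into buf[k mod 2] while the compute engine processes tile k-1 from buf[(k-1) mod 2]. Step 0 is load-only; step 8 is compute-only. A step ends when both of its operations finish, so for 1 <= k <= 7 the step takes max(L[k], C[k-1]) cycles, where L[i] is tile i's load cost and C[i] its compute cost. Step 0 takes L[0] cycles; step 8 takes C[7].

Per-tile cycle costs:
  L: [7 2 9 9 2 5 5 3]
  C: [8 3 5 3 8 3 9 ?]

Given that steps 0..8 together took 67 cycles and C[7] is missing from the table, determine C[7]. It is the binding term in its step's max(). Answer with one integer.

C[7] = 9

step 0 | dur = L[0]=7 = 7
step 1 | dur = max(L[1]=2, C[0]=8) = 8
step 2 | dur = max(L[2]=9, C[1]=3) = 9
step 3 | dur = max(L[3]=9, C[2]=5) = 9
step 4 | dur = max(L[4]=2, C[3]=3) = 3
step 5 | dur = max(L[5]=5, C[4]=8) = 8
step 6 | dur = max(L[6]=5, C[5]=3) = 5
step 7 | dur = max(L[7]=3, C[6]=9) = 9
step 8 | dur = C[7]=? = C[7]  (unknown; binding)
sum of known step durations = 58
dur[8] = total - known = 67 - 58 = 9
C[7] is the binding max in step 8, so C[7] = dur[8] = 9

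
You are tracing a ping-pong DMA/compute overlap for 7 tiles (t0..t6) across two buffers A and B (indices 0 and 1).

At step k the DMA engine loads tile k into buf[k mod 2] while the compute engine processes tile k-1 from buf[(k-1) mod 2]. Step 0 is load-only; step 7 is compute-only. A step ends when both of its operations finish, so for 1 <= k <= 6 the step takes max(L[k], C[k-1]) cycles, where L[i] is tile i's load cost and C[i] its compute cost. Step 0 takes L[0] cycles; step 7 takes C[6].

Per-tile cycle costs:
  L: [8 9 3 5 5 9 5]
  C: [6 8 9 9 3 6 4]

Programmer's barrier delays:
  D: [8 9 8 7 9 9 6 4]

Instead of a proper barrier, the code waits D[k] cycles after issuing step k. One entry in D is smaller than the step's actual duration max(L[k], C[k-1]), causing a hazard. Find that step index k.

k=0 barrier L[0]=8→8c, D[0]=8 ok
k=1 barrier max(L[1]=9,C[0]=6)→9c, D[1]=9 ok
k=2 barrier max(L[2]=3,C[1]=8)→8c, D[2]=8 ok
k=3 barrier max(L[3]=5,C[2]=9)→9c, D[3]=7 SHORT
k=4 barrier max(L[4]=5,C[3]=9)→9c, D[4]=9 ok
k=5 barrier max(L[5]=9,C[4]=3)→9c, D[5]=9 ok
k=6 barrier max(L[6]=5,C[5]=6)→6c, D[6]=6 ok
k=7 barrier C[6]=4→4c, D[7]=4 ok

hazard at step 3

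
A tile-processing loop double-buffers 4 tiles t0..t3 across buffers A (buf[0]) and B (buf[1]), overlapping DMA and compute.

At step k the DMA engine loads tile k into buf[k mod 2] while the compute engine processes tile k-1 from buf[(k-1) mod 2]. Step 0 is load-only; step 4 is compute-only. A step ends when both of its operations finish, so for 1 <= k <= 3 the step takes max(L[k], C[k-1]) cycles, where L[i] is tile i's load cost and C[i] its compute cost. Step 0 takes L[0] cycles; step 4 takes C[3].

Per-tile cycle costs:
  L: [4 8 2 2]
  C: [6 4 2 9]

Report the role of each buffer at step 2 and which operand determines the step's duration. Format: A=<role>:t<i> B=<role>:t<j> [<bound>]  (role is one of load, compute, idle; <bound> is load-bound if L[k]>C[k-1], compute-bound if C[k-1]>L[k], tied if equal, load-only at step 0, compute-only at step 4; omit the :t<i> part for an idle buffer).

k=0 load=t0/4c comp=- wait=4 total=4
k=1 load=t1/8c comp=t0/6c wait=8 total=12
k=2 load=t2/2c comp=t1/4c wait=4 total=16
k=3 load=t3/2c comp=t2/2c wait=2 total=18
k=4 load=- comp=t3/9c wait=9 total=27

step 2: A=load:t2 B=compute:t1 [compute-bound]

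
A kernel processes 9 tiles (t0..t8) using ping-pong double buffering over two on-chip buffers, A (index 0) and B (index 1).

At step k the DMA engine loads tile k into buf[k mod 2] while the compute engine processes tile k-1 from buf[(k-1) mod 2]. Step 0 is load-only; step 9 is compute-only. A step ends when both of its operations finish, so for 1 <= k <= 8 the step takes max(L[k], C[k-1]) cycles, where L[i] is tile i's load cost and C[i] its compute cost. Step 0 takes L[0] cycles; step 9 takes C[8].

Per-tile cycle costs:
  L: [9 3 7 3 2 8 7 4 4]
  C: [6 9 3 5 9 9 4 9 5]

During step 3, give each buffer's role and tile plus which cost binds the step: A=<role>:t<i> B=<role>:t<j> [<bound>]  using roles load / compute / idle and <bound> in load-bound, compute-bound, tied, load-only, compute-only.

step 3: A=compute:t2 B=load:t3 [tied]

  0. 9=9c; end=9; A:t0 B:-
  1. max(3,6)=6c; end=15; A:t0 B:t1
  2. max(7,9)=9c; end=24; A:t2 B:t1
  3. max(3,3)=3c; end=27; A:t2 B:t3
  4. max(2,5)=5c; end=32; A:t4 B:t3
  5. max(8,9)=9c; end=41; A:t4 B:t5
  6. max(7,9)=9c; end=50; A:t6 B:t5
  7. max(4,4)=4c; end=54; A:t6 B:t7
  8. max(4,9)=9c; end=63; A:t8 B:t7
  9. 5=5c; end=68; A:t8 B:t7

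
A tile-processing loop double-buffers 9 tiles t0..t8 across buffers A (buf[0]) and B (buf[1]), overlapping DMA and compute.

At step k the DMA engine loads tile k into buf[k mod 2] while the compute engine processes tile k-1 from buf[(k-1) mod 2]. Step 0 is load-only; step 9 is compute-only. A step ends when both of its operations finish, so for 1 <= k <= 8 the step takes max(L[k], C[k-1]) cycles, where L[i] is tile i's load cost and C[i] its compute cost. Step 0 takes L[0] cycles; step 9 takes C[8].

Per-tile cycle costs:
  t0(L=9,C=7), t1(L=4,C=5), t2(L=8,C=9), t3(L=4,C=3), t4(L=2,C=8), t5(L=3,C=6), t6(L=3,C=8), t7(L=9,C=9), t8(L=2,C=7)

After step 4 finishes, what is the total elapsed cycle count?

k=0 load=t0/9c comp=- wait=9 total=9
k=1 load=t1/4c comp=t0/7c wait=7 total=16
k=2 load=t2/8c comp=t1/5c wait=8 total=24
k=3 load=t3/4c comp=t2/9c wait=9 total=33
k=4 load=t4/2c comp=t3/3c wait=3 total=36
k=5 load=t5/3c comp=t4/8c wait=8 total=44
k=6 load=t6/3c comp=t5/6c wait=6 total=50
k=7 load=t7/9c comp=t6/8c wait=9 total=59
k=8 load=t8/2c comp=t7/9c wait=9 total=68
k=9 load=- comp=t8/7c wait=7 total=75

end_cycle[4] = 36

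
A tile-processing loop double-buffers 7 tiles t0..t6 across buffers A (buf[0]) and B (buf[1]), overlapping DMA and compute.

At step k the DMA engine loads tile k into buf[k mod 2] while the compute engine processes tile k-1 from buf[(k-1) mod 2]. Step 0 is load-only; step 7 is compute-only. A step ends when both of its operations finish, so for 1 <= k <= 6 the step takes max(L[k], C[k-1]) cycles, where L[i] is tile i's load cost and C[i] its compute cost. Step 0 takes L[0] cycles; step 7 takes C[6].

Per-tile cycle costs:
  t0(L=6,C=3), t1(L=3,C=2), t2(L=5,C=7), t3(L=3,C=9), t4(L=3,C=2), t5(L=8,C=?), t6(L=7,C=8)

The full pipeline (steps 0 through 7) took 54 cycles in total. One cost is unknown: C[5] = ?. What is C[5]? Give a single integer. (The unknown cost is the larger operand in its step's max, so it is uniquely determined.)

step 0 | dur = L[0]=6 = 6
step 1 | dur = max(L[1]=3, C[0]=3) = 3
step 2 | dur = max(L[2]=5, C[1]=2) = 5
step 3 | dur = max(L[3]=3, C[2]=7) = 7
step 4 | dur = max(L[4]=3, C[3]=9) = 9
step 5 | dur = max(L[5]=8, C[4]=2) = 8
step 6 | dur = max(L[6]=7, C[5]=?) = C[5]  (unknown; binding)
step 7 | dur = C[6]=8 = 8
sum of known step durations = 46
dur[6] = total - known = 54 - 46 = 8
C[5] is the binding max in step 6, so C[5] = dur[6] = 8

C[5] = 8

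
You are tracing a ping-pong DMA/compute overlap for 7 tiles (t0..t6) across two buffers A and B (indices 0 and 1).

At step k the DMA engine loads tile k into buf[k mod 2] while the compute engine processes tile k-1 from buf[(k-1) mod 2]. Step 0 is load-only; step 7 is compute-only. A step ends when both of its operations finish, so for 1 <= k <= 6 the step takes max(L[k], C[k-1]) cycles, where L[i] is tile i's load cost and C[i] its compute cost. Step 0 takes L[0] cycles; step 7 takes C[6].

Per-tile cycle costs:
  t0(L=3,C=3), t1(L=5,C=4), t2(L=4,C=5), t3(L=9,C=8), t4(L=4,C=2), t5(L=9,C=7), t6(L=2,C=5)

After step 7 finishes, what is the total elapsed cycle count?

step 0: L[0]=3 → dur=3, Σ=3 | A=load:t0 B=idle [load-only]
step 1: L[1]=5 C[0]=3 → dur=5, Σ=8 | A=compute:t0 B=load:t1 [load-bound]
step 2: L[2]=4 C[1]=4 → dur=4, Σ=12 | A=load:t2 B=compute:t1 [tied]
step 3: L[3]=9 C[2]=5 → dur=9, Σ=21 | A=compute:t2 B=load:t3 [load-bound]
step 4: L[4]=4 C[3]=8 → dur=8, Σ=29 | A=load:t4 B=compute:t3 [compute-bound]
step 5: L[5]=9 C[4]=2 → dur=9, Σ=38 | A=compute:t4 B=load:t5 [load-bound]
step 6: L[6]=2 C[5]=7 → dur=7, Σ=45 | A=load:t6 B=compute:t5 [compute-bound]
step 7: C[6]=5 → dur=5, Σ=50 | A=compute:t6 B=idle [compute-only]

end_cycle[7] = 50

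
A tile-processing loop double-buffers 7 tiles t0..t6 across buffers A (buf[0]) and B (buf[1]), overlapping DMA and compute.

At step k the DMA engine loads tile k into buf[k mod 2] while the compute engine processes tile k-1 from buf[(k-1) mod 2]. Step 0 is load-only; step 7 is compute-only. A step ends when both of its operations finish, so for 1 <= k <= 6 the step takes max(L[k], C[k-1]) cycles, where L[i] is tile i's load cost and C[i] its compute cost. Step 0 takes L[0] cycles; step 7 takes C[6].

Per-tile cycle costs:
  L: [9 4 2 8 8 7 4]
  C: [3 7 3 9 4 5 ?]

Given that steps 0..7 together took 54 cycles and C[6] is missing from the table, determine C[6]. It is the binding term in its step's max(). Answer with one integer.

step 0 → dur = L[0]=9 = 9
step 1 → dur = max(L[1]=4, C[0]=3) = 4
step 2 → dur = max(L[2]=2, C[1]=7) = 7
step 3 → dur = max(L[3]=8, C[2]=3) = 8
step 4 → dur = max(L[4]=8, C[3]=9) = 9
step 5 → dur = max(L[5]=7, C[4]=4) = 7
step 6 → dur = max(L[6]=4, C[5]=5) = 5
step 7 → dur = C[6]=? = C[6]  (unknown; binding)
sum of known step durations = 49
dur[7] = total - known = 54 - 49 = 5
C[6] is the binding max in step 7, so C[6] = dur[7] = 5

C[6] = 5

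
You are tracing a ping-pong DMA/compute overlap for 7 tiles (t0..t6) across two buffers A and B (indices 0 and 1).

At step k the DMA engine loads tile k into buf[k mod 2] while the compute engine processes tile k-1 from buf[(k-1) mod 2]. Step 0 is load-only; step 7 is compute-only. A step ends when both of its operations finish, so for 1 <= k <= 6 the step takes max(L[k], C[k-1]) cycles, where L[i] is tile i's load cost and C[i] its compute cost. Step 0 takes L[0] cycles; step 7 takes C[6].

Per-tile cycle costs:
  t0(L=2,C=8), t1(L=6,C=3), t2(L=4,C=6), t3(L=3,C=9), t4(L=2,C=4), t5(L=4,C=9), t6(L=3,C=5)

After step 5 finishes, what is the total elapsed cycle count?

end_cycle[5] = 33

k=0 load=t0/2c comp=- wait=2 total=2
k=1 load=t1/6c comp=t0/8c wait=8 total=10
k=2 load=t2/4c comp=t1/3c wait=4 total=14
k=3 load=t3/3c comp=t2/6c wait=6 total=20
k=4 load=t4/2c comp=t3/9c wait=9 total=29
k=5 load=t5/4c comp=t4/4c wait=4 total=33
k=6 load=t6/3c comp=t5/9c wait=9 total=42
k=7 load=- comp=t6/5c wait=5 total=47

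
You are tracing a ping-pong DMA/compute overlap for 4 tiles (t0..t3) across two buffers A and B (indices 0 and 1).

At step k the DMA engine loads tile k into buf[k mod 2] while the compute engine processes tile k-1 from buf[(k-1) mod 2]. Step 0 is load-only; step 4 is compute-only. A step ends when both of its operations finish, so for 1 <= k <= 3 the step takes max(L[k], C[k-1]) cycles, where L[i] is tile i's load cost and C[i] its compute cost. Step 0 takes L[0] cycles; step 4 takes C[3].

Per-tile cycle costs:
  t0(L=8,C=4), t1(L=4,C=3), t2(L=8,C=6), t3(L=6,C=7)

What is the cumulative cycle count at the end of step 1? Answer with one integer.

k=0 load=t0/8c comp=- wait=8 total=8
k=1 load=t1/4c comp=t0/4c wait=4 total=12
k=2 load=t2/8c comp=t1/3c wait=8 total=20
k=3 load=t3/6c comp=t2/6c wait=6 total=26
k=4 load=- comp=t3/7c wait=7 total=33

end_cycle[1] = 12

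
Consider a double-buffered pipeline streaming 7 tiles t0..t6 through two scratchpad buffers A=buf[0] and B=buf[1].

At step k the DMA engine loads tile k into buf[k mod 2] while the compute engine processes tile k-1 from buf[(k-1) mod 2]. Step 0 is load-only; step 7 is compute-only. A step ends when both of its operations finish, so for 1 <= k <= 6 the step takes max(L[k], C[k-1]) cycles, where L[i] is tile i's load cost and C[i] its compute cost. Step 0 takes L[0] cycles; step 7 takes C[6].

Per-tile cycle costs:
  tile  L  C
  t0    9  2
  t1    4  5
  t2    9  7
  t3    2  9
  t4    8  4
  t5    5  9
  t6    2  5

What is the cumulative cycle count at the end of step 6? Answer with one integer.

k=0 load=t0/9c comp=- wait=9 total=9
k=1 load=t1/4c comp=t0/2c wait=4 total=13
k=2 load=t2/9c comp=t1/5c wait=9 total=22
k=3 load=t3/2c comp=t2/7c wait=7 total=29
k=4 load=t4/8c comp=t3/9c wait=9 total=38
k=5 load=t5/5c comp=t4/4c wait=5 total=43
k=6 load=t6/2c comp=t5/9c wait=9 total=52
k=7 load=- comp=t6/5c wait=5 total=57

end_cycle[6] = 52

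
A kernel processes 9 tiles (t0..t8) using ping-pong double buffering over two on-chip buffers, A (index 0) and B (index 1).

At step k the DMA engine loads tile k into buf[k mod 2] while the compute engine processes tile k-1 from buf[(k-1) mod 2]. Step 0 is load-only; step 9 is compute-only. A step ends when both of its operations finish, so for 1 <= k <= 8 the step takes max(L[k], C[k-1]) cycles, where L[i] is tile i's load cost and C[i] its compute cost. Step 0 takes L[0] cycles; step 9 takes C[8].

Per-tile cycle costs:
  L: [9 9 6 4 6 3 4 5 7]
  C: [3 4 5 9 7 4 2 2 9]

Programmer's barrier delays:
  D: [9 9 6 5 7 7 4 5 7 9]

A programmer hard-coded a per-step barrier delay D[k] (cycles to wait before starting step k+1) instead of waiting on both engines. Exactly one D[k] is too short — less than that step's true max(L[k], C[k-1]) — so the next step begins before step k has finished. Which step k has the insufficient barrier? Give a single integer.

hazard at step 4

step 0: need L[0]=9 = 9; D[0]=9 ok
step 1: need max(L[1]=9,C[0]=3) = 9; D[1]=9 ok
step 2: need max(L[2]=6,C[1]=4) = 6; D[2]=6 ok
step 3: need max(L[3]=4,C[2]=5) = 5; D[3]=5 ok
step 4: need max(L[4]=6,C[3]=9) = 9; D[4]=7 SHORT
step 5: need max(L[5]=3,C[4]=7) = 7; D[5]=7 ok
step 6: need max(L[6]=4,C[5]=4) = 4; D[6]=4 ok
step 7: need max(L[7]=5,C[6]=2) = 5; D[7]=5 ok
step 8: need max(L[8]=7,C[7]=2) = 7; D[8]=7 ok
step 9: need C[8]=9 = 9; D[9]=9 ok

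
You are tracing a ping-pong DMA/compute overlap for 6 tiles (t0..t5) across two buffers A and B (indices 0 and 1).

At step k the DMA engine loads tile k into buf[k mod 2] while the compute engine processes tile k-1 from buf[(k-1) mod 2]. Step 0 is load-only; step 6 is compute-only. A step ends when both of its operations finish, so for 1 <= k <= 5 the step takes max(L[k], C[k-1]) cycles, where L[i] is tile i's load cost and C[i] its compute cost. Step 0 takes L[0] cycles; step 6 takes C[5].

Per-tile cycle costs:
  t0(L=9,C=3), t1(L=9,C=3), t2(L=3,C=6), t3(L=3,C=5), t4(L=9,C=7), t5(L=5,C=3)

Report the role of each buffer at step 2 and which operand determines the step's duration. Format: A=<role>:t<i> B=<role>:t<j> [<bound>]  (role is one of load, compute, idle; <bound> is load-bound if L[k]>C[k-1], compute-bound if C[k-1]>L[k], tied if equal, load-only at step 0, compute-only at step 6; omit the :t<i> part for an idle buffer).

  0. 9=9c; end=9; A:t0 B:-
  1. max(9,3)=9c; end=18; A:t0 B:t1
  2. max(3,3)=3c; end=21; A:t2 B:t1
  3. max(3,6)=6c; end=27; A:t2 B:t3
  4. max(9,5)=9c; end=36; A:t4 B:t3
  5. max(5,7)=7c; end=43; A:t4 B:t5
  6. 3=3c; end=46; A:t4 B:t5

step 2: A=load:t2 B=compute:t1 [tied]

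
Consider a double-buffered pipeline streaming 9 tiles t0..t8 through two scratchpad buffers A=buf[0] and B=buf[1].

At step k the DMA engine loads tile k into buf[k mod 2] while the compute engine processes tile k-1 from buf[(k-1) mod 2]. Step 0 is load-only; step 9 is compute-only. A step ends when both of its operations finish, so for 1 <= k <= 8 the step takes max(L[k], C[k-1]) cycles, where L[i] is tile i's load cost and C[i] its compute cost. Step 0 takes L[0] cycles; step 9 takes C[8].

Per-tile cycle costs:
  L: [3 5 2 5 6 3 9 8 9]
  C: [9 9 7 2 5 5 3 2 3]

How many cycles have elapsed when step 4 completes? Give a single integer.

end_cycle[4] = 34

  0. 3=3c; end=3; A:t0 B:-
  1. max(5,9)=9c; end=12; A:t0 B:t1
  2. max(2,9)=9c; end=21; A:t2 B:t1
  3. max(5,7)=7c; end=28; A:t2 B:t3
  4. max(6,2)=6c; end=34; A:t4 B:t3
  5. max(3,5)=5c; end=39; A:t4 B:t5
  6. max(9,5)=9c; end=48; A:t6 B:t5
  7. max(8,3)=8c; end=56; A:t6 B:t7
  8. max(9,2)=9c; end=65; A:t8 B:t7
  9. 3=3c; end=68; A:t8 B:t7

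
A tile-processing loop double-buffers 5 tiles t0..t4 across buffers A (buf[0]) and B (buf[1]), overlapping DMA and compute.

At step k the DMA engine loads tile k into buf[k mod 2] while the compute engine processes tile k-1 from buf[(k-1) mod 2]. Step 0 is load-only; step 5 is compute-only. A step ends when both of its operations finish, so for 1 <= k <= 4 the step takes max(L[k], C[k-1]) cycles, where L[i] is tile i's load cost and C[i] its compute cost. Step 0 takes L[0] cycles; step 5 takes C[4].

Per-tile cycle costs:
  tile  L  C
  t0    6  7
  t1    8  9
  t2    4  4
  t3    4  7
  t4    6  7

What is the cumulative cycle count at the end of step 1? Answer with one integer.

  0. 6=6c; end=6; A:t0 B:-
  1. max(8,7)=8c; end=14; A:t0 B:t1
  2. max(4,9)=9c; end=23; A:t2 B:t1
  3. max(4,4)=4c; end=27; A:t2 B:t3
  4. max(6,7)=7c; end=34; A:t4 B:t3
  5. 7=7c; end=41; A:t4 B:t3

end_cycle[1] = 14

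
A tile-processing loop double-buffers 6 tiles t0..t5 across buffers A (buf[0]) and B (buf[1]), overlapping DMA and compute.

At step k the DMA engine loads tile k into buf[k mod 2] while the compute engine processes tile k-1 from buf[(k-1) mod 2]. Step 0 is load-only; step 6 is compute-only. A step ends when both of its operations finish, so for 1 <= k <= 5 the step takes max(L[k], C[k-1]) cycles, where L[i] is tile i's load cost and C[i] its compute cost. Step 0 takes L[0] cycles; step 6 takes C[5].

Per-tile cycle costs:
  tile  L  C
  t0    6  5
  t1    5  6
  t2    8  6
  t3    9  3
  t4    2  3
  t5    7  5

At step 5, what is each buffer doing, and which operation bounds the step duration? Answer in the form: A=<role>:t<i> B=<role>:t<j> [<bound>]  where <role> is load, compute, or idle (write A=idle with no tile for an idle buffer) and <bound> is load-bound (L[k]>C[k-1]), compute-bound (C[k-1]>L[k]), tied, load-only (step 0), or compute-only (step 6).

  0. 6=6c; end=6; A:t0 B:-
  1. max(5,5)=5c; end=11; A:t0 B:t1
  2. max(8,6)=8c; end=19; A:t2 B:t1
  3. max(9,6)=9c; end=28; A:t2 B:t3
  4. max(2,3)=3c; end=31; A:t4 B:t3
  5. max(7,3)=7c; end=38; A:t4 B:t5
  6. 5=5c; end=43; A:t4 B:t5

step 5: A=compute:t4 B=load:t5 [load-bound]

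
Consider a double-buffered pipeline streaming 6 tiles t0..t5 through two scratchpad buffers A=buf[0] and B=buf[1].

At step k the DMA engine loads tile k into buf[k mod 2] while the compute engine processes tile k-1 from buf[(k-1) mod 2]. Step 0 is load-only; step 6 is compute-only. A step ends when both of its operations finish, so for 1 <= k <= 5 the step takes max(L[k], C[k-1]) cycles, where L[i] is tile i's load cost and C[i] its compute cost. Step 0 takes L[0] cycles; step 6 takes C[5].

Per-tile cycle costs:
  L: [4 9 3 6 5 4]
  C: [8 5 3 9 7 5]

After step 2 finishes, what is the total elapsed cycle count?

k=0 load=t0/4c comp=- wait=4 total=4
k=1 load=t1/9c comp=t0/8c wait=9 total=13
k=2 load=t2/3c comp=t1/5c wait=5 total=18
k=3 load=t3/6c comp=t2/3c wait=6 total=24
k=4 load=t4/5c comp=t3/9c wait=9 total=33
k=5 load=t5/4c comp=t4/7c wait=7 total=40
k=6 load=- comp=t5/5c wait=5 total=45

end_cycle[2] = 18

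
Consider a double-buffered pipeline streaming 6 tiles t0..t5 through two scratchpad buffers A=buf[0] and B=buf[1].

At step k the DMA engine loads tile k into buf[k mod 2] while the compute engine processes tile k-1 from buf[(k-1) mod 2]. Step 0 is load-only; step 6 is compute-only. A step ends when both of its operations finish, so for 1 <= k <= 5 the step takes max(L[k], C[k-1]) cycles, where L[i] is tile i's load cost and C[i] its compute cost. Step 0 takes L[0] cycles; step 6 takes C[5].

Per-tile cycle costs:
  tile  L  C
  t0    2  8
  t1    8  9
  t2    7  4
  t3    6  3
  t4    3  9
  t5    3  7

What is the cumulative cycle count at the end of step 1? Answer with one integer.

end_cycle[1] = 10

step 0: L[0]=2 → dur=2, Σ=2 | A=load:t0 B=idle [load-only]
step 1: L[1]=8 C[0]=8 → dur=8, Σ=10 | A=compute:t0 B=load:t1 [tied]
step 2: L[2]=7 C[1]=9 → dur=9, Σ=19 | A=load:t2 B=compute:t1 [compute-bound]
step 3: L[3]=6 C[2]=4 → dur=6, Σ=25 | A=compute:t2 B=load:t3 [load-bound]
step 4: L[4]=3 C[3]=3 → dur=3, Σ=28 | A=load:t4 B=compute:t3 [tied]
step 5: L[5]=3 C[4]=9 → dur=9, Σ=37 | A=compute:t4 B=load:t5 [compute-bound]
step 6: C[5]=7 → dur=7, Σ=44 | A=idle B=compute:t5 [compute-only]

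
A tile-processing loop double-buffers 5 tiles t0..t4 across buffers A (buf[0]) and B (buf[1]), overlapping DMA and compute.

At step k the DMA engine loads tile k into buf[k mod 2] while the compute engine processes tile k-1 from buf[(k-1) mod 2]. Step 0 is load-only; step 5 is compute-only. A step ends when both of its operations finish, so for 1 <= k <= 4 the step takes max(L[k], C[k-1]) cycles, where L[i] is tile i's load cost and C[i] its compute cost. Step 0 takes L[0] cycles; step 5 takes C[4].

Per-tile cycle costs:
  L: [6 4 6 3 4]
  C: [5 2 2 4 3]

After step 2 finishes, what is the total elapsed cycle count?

k=0 load=t0/6c comp=- wait=6 total=6
k=1 load=t1/4c comp=t0/5c wait=5 total=11
k=2 load=t2/6c comp=t1/2c wait=6 total=17
k=3 load=t3/3c comp=t2/2c wait=3 total=20
k=4 load=t4/4c comp=t3/4c wait=4 total=24
k=5 load=- comp=t4/3c wait=3 total=27

end_cycle[2] = 17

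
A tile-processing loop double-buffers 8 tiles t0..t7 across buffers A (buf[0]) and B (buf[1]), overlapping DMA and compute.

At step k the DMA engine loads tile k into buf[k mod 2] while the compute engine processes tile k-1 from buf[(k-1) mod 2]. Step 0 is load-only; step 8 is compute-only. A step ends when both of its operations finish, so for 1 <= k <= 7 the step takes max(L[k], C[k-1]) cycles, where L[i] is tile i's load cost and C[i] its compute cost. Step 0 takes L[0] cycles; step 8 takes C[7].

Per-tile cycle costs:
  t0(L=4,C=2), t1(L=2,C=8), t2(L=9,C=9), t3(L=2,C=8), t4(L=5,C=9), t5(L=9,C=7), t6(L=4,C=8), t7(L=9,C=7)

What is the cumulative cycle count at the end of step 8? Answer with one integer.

  0. 4=4c; end=4; A:t0 B:-
  1. max(2,2)=2c; end=6; A:t0 B:t1
  2. max(9,8)=9c; end=15; A:t2 B:t1
  3. max(2,9)=9c; end=24; A:t2 B:t3
  4. max(5,8)=8c; end=32; A:t4 B:t3
  5. max(9,9)=9c; end=41; A:t4 B:t5
  6. max(4,7)=7c; end=48; A:t6 B:t5
  7. max(9,8)=9c; end=57; A:t6 B:t7
  8. 7=7c; end=64; A:t6 B:t7

end_cycle[8] = 64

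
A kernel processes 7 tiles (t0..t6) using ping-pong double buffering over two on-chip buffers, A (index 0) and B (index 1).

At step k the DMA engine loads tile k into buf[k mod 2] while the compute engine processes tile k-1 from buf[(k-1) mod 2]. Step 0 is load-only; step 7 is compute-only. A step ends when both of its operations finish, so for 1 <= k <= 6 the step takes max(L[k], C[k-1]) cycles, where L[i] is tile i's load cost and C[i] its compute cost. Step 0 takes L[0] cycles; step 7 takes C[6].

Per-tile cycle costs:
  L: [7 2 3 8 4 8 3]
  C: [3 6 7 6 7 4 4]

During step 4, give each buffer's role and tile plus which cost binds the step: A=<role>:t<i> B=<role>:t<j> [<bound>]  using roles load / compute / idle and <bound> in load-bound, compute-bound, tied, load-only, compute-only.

step 4: A=load:t4 B=compute:t3 [compute-bound]

  0. 7=7c; end=7; A:t0 B:-
  1. max(2,3)=3c; end=10; A:t0 B:t1
  2. max(3,6)=6c; end=16; A:t2 B:t1
  3. max(8,7)=8c; end=24; A:t2 B:t3
  4. max(4,6)=6c; end=30; A:t4 B:t3
  5. max(8,7)=8c; end=38; A:t4 B:t5
  6. max(3,4)=4c; end=42; A:t6 B:t5
  7. 4=4c; end=46; A:t6 B:t5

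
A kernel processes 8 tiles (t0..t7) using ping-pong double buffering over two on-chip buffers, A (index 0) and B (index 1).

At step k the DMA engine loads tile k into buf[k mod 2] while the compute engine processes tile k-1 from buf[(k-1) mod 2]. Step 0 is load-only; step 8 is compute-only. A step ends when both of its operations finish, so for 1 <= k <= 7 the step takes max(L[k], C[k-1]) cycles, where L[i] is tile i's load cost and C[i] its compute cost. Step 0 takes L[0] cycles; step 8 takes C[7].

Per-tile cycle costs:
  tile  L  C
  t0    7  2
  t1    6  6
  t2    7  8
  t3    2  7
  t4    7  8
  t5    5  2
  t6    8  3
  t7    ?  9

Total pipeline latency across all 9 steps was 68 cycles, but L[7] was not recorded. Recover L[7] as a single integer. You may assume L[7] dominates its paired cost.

L[7] = 8

step 0 | dur = L[0]=7 = 7
step 1 | dur = max(L[1]=6, C[0]=2) = 6
step 2 | dur = max(L[2]=7, C[1]=6) = 7
step 3 | dur = max(L[3]=2, C[2]=8) = 8
step 4 | dur = max(L[4]=7, C[3]=7) = 7
step 5 | dur = max(L[5]=5, C[4]=8) = 8
step 6 | dur = max(L[6]=8, C[5]=2) = 8
step 7 | dur = max(L[7]=?, C[6]=3) = L[7]  (unknown; binding)
step 8 | dur = C[7]=9 = 9
sum of known step durations = 60
dur[7] = total - known = 68 - 60 = 8
L[7] is the binding max in step 7, so L[7] = dur[7] = 8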